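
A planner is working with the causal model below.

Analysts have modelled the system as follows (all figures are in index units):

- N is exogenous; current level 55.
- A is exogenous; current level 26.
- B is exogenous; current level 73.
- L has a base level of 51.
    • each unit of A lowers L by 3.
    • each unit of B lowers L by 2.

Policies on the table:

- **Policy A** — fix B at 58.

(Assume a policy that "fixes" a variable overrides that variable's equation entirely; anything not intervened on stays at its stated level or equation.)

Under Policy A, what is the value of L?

Policy A (B := 58):
  A = 26
  B = 58
  L = 51 − 3·26 − 2·58 = -143

-143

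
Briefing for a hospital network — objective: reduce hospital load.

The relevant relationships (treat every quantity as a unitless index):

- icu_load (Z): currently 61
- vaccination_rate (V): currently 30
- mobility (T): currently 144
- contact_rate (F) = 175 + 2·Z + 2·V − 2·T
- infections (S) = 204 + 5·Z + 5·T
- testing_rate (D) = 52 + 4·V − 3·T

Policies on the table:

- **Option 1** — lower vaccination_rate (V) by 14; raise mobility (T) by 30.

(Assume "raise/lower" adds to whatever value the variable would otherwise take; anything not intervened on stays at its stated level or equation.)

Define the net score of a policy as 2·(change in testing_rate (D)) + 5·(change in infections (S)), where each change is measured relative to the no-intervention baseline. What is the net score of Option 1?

Baseline:
  Z = 61
  V = 30
  T = 144
  S = 204 + 5·61 + 5·144 = 1229
  D = 52 + 4·30 − 3·144 = -260
Option 1 (V − 14, T + 30):
  Z = 61
  V = 30 − 14 = 16
  T = 144 + 30 = 174
  S = 204 + 5·61 + 5·174 = 1379
  D = 52 + 4·16 − 3·174 = -406
ΔD = -406 − (-260) = -146; ΔS = 1379 − 1229 = 150
Score = 2·(-146) + 5·150 = 458

458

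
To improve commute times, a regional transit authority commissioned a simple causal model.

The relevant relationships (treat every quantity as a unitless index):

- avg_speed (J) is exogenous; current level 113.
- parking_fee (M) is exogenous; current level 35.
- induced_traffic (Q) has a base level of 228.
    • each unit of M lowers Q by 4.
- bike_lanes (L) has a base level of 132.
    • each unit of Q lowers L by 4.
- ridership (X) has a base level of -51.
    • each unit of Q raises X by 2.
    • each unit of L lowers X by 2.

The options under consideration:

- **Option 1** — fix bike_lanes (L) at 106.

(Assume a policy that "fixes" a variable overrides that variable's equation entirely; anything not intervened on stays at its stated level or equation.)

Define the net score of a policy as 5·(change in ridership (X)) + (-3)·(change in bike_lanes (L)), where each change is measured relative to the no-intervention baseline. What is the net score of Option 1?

Baseline:
  M = 35
  Q = 228 − 4·35 = 88
  L = 132 − 4·88 = -220
  X = -51 + 2·88 − 2·(-220) = 565
Option 1 (L := 106):
  M = 35
  Q = 228 − 4·35 = 88
  L = 106
  X = -51 + 2·88 − 2·106 = -87
ΔX = -87 − 565 = -652; ΔL = 106 − (-220) = 326
Score = 5·(-652) + (-3)·326 = -4238

-4238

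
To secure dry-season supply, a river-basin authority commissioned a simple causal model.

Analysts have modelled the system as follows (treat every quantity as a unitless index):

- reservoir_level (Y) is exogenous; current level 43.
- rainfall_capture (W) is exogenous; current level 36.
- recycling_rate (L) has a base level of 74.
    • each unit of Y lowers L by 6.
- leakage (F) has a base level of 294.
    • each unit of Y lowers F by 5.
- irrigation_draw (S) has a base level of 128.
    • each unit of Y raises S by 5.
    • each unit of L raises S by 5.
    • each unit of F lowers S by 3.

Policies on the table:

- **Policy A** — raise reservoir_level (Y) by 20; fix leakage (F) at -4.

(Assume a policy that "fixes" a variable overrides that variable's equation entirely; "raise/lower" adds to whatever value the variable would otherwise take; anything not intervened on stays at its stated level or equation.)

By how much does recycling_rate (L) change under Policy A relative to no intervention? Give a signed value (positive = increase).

Baseline:
  Y = 43
  L = 74 − 6·43 = -184
Policy A (Y + 20, F := -4):
  Y = 43 + 20 = 63
  L = 74 − 6·63 = -304
Change in L: -304 − (-184) = -120

-120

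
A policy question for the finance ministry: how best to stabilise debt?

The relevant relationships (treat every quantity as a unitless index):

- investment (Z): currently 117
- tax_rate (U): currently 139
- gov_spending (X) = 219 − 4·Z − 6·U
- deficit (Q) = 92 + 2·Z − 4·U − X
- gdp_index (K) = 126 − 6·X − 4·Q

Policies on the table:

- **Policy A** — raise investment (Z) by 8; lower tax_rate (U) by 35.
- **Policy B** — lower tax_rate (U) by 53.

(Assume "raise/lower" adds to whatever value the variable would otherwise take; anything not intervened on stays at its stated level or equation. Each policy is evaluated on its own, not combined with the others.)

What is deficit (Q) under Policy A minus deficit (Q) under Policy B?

Policy A (Z + 8, U − 35):
  Z = 117 + 8 = 125
  U = 139 − 35 = 104
  X = 219 − 4·125 − 6·104 = -905
  Q = 92 + 2·125 − 4·104 − (-905) = 831
Policy B (U − 53):
  Z = 117
  U = 139 − 53 = 86
  X = 219 − 4·117 − 6·86 = -765
  Q = 92 + 2·117 − 4·86 − (-765) = 747
Q: 831 − 747 = 84

84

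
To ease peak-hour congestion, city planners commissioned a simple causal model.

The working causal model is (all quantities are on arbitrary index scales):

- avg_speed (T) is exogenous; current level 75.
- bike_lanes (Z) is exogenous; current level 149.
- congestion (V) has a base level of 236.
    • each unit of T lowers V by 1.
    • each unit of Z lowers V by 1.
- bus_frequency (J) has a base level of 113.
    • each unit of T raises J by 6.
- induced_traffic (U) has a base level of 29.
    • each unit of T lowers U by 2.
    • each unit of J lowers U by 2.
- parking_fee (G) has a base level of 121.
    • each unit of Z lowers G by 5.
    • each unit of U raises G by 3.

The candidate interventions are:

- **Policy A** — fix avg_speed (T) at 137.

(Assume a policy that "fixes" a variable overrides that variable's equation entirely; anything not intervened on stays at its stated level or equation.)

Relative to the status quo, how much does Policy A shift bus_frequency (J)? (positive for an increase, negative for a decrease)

Baseline:
  T = 75
  J = 113 + 6·75 = 563
Policy A (T := 137):
  T = 137
  J = 113 + 6·137 = 935
Change in J: 935 − 563 = 372

372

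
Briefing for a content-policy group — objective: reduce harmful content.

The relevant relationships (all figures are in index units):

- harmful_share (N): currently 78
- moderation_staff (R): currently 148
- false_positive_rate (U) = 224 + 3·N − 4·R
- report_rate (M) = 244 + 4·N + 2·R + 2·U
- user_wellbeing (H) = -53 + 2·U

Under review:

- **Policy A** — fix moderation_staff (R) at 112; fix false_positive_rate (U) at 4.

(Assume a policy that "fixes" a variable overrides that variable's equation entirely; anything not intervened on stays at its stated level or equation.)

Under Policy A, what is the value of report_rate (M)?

788

Policy A (R := 112, U := 4):
  N = 78
  R = 112
  U = 4
  M = 244 + 4·78 + 2·112 + 2·4 = 788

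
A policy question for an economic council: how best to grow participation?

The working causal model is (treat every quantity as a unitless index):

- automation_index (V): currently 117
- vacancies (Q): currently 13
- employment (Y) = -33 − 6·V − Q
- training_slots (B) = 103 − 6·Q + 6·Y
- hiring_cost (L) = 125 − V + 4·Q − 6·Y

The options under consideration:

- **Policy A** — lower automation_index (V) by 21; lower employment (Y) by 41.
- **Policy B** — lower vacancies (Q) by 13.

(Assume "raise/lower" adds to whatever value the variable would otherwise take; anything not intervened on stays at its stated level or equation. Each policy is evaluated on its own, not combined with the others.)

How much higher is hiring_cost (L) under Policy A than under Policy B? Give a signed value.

-359

Policy A (V − 21, Y − 41):
  V = 117 − 21 = 96
  Q = 13
  Y = -33 − 6·96 − 13 (−41 from intervention) = -663
  L = 125 − 96 + 4·13 − 6·(-663) = 4059
Policy B (Q − 13):
  V = 117
  Q = 13 − 13 = 0
  Y = -33 − 6·117 − 0 = -735
  L = 125 − 117 + 4·0 − 6·(-735) = 4418
L: 4059 − 4418 = -359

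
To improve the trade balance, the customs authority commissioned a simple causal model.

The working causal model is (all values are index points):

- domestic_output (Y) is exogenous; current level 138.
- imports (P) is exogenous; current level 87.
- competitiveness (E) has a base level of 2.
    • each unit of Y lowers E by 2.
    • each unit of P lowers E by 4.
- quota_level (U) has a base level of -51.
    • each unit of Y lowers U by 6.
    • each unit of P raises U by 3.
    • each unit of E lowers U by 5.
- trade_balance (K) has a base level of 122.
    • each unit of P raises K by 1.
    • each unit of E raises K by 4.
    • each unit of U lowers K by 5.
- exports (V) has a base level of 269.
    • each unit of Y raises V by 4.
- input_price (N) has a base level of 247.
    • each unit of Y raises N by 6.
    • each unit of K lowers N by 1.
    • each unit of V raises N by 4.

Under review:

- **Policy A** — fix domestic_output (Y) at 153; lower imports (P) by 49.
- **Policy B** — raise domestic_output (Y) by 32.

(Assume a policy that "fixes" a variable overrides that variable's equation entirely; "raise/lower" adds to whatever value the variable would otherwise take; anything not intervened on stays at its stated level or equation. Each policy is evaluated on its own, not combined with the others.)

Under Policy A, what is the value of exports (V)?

881

Policy A (Y := 153, P − 49):
  Y = 153
  V = 269 + 4·153 = 881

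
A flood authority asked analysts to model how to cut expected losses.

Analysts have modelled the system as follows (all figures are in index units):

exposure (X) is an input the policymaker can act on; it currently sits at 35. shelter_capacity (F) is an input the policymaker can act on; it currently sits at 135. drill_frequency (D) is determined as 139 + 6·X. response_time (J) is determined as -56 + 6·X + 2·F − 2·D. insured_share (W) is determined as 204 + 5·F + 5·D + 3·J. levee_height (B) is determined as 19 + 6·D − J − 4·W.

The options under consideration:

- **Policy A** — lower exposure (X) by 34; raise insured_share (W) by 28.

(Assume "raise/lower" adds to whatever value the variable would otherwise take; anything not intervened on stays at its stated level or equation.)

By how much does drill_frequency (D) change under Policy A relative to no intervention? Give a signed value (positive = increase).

Baseline:
  X = 35
  D = 139 + 6·35 = 349
Policy A (X − 34, W + 28):
  X = 35 − 34 = 1
  D = 139 + 6·1 = 145
Change in D: 145 − 349 = -204

-204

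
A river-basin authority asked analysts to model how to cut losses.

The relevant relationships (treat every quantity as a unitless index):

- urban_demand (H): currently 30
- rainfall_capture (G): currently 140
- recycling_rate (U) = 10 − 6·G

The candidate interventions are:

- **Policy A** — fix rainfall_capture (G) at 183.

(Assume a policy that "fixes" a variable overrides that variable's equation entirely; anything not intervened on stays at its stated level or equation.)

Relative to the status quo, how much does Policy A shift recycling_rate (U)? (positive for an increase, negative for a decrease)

Baseline:
  G = 140
  U = 10 − 6·140 = -830
Policy A (G := 183):
  G = 183
  U = 10 − 6·183 = -1088
Change in U: -1088 − (-830) = -258

-258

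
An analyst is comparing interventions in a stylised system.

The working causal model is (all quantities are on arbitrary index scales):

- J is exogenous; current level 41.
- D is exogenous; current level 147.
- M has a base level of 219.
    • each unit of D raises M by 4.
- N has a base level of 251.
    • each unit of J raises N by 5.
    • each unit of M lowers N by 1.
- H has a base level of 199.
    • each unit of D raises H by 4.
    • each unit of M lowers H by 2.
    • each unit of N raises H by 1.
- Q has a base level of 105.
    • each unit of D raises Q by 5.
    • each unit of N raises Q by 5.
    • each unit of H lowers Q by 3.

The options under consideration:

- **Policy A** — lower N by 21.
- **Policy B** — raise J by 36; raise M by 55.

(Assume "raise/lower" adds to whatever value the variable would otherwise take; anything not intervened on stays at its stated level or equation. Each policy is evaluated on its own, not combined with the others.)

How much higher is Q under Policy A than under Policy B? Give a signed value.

-622

Policy A (N − 21):
  J = 41
  D = 147
  M = 219 + 4·147 = 807
  N = 251 + 5·41 − 807 (−21 from intervention) = -372
  H = 199 + 4·147 − 2·807 + (-372) = -1199
  Q = 105 + 5·147 + 5·(-372) − 3·(-1199) = 2577
Policy B (J + 36, M + 55):
  J = 41 + 36 = 77
  D = 147
  M = 219 + 4·147 (+55 from intervention) = 862
  N = 251 + 5·77 − 862 = -226
  H = 199 + 4·147 − 2·862 + (-226) = -1163
  Q = 105 + 5·147 + 5·(-226) − 3·(-1163) = 3199
Q: 2577 − 3199 = -622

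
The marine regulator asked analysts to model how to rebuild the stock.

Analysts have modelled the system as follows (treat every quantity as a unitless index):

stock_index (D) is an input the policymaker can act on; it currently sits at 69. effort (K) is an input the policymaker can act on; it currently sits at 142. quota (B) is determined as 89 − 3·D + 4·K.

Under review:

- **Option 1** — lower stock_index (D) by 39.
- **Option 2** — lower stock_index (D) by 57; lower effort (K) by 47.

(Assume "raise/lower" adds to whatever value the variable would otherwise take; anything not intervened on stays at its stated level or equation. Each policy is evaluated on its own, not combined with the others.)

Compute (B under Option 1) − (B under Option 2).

Option 1 (D − 39):
  D = 69 − 39 = 30
  K = 142
  B = 89 − 3·30 + 4·142 = 567
Option 2 (D − 57, K − 47):
  D = 69 − 57 = 12
  K = 142 − 47 = 95
  B = 89 − 3·12 + 4·95 = 433
B: 567 − 433 = 134

134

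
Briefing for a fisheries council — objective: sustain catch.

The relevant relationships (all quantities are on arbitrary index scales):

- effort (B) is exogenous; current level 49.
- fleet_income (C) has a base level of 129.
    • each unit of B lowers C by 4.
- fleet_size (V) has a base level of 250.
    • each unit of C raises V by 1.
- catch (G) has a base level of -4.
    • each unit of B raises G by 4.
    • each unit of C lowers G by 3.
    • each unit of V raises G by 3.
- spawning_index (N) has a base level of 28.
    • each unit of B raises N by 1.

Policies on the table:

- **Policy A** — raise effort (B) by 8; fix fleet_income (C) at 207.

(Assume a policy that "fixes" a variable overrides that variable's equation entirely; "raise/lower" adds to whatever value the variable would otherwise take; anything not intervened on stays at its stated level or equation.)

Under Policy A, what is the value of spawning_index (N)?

Policy A (B + 8, C := 207):
  B = 49 + 8 = 57
  N = 28 + 57 = 85

85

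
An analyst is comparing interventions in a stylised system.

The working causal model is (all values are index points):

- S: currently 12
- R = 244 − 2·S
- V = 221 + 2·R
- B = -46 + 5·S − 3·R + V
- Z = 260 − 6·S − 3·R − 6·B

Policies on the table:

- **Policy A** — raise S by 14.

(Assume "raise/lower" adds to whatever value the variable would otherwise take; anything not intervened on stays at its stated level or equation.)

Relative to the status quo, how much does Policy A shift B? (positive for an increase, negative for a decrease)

Baseline:
  S = 12
  R = 244 − 2·12 = 220
  V = 221 + 2·220 = 661
  B = -46 + 5·12 − 3·220 + 661 = 15
Policy A (S + 14):
  S = 12 + 14 = 26
  R = 244 − 2·26 = 192
  V = 221 + 2·192 = 605
  B = -46 + 5·26 − 3·192 + 605 = 113
Change in B: 113 − 15 = 98

98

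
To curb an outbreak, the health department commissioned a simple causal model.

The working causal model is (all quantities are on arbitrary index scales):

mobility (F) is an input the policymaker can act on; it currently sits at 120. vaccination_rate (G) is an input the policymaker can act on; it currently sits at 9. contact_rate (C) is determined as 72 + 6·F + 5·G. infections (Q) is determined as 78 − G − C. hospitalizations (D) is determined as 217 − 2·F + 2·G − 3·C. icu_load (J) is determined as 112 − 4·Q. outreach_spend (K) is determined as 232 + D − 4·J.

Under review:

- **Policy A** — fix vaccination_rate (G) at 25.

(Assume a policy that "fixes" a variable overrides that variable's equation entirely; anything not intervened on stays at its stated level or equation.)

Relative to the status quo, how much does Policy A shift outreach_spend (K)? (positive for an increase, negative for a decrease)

Baseline:
  F = 120
  G = 9
  C = 72 + 6·120 + 5·9 = 837
  Q = 78 − 9 − 837 = -768
  D = 217 − 2·120 + 2·9 − 3·837 = -2516
  J = 112 − 4·(-768) = 3184
  K = 232 + (-2516) − 4·3184 = -15020
Policy A (G := 25):
  F = 120
  G = 25
  C = 72 + 6·120 + 5·25 = 917
  Q = 78 − 25 − 917 = -864
  D = 217 − 2·120 + 2·25 − 3·917 = -2724
  J = 112 − 4·(-864) = 3568
  K = 232 + (-2724) − 4·3568 = -16764
Change in K: -16764 − (-15020) = -1744

-1744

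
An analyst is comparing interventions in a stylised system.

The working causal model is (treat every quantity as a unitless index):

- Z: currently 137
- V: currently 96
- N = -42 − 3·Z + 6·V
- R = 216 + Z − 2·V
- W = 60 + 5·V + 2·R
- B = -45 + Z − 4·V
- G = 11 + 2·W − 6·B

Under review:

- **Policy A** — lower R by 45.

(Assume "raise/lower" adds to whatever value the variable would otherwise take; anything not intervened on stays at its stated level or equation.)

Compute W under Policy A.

772

Policy A (R − 45):
  Z = 137
  V = 96
  R = 216 + 137 − 2·96 (−45 from intervention) = 116
  W = 60 + 5·96 + 2·116 = 772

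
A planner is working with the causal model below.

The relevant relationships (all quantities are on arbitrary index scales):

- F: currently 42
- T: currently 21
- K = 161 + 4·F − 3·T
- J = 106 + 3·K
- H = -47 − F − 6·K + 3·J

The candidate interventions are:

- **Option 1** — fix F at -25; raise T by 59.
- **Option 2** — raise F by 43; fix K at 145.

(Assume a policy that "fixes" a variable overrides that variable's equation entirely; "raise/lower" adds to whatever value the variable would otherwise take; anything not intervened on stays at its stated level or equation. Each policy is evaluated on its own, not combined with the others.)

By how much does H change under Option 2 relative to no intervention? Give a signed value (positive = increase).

Baseline:
  F = 42
  T = 21
  K = 161 + 4·42 − 3·21 = 266
  J = 106 + 3·266 = 904
  H = -47 − 42 − 6·266 + 3·904 = 1027
Option 2 (F + 43, K := 145):
  F = 42 + 43 = 85
  T = 21
  K = 145
  J = 106 + 3·145 = 541
  H = -47 − 85 − 6·145 + 3·541 = 621
Change in H: 621 − 1027 = -406

-406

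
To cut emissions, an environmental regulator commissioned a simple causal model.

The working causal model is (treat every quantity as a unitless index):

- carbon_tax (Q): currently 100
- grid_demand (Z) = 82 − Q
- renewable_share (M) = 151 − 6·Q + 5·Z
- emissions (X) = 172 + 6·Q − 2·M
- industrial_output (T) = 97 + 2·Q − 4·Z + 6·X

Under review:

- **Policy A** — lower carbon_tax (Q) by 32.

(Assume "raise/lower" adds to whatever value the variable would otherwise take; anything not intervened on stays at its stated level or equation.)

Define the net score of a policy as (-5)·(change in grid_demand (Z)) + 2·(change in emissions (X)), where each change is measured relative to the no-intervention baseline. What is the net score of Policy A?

-1952

Baseline:
  Q = 100
  Z = 82 − 100 = -18
  M = 151 − 6·100 + 5·(-18) = -539
  X = 172 + 6·100 − 2·(-539) = 1850
Policy A (Q − 32):
  Q = 100 − 32 = 68
  Z = 82 − 68 = 14
  M = 151 − 6·68 + 5·14 = -187
  X = 172 + 6·68 − 2·(-187) = 954
ΔZ = 14 − (-18) = 32; ΔX = 954 − 1850 = -896
Score = (-5)·32 + 2·(-896) = -1952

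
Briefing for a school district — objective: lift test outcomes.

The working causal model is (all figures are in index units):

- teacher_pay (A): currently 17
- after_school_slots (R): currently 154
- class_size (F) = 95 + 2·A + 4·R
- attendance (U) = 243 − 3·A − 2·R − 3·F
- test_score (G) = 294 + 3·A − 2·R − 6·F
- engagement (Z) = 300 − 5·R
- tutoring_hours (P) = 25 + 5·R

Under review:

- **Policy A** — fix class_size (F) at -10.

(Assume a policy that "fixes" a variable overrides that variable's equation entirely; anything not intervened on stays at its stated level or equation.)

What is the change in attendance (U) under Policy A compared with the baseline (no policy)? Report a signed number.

Baseline:
  A = 17
  R = 154
  F = 95 + 2·17 + 4·154 = 745
  U = 243 − 3·17 − 2·154 − 3·745 = -2351
Policy A (F := -10):
  A = 17
  R = 154
  F = -10
  U = 243 − 3·17 − 2·154 − 3·(-10) = -86
Change in U: -86 − (-2351) = 2265

2265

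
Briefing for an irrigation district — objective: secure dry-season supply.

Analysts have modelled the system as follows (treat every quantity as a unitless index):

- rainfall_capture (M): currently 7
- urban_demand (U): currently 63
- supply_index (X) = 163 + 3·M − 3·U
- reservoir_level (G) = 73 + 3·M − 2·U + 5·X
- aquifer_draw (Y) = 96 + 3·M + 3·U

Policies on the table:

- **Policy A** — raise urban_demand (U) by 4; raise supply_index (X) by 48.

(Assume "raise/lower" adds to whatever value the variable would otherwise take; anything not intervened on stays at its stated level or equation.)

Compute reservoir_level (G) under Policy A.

115

Policy A (U + 4, X + 48):
  M = 7
  U = 63 + 4 = 67
  X = 163 + 3·7 − 3·67 (+48 from intervention) = 31
  G = 73 + 3·7 − 2·67 + 5·31 = 115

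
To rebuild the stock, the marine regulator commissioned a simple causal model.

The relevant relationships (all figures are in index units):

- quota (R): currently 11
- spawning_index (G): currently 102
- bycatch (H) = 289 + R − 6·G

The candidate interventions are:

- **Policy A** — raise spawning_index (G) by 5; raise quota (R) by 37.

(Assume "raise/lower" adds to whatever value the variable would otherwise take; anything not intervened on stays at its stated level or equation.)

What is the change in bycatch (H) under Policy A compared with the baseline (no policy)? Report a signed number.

Baseline:
  R = 11
  G = 102
  H = 289 + 11 − 6·102 = -312
Policy A (G + 5, R + 37):
  R = 11 + 37 = 48
  G = 102 + 5 = 107
  H = 289 + 48 − 6·107 = -305
Change in H: -305 − (-312) = 7

7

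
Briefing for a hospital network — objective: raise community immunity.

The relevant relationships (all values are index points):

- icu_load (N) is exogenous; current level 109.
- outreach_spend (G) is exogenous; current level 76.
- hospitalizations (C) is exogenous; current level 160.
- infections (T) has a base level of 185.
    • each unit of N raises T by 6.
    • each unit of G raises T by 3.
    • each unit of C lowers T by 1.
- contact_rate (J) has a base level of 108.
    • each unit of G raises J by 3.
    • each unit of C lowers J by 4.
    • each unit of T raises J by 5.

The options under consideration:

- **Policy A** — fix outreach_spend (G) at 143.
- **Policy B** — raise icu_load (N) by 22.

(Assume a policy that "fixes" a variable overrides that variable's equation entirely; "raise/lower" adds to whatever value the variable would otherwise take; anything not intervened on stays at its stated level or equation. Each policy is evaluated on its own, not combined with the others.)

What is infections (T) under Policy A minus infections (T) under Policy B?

69

Policy A (G := 143):
  N = 109
  G = 143
  C = 160
  T = 185 + 6·109 + 3·143 − 160 = 1108
Policy B (N + 22):
  N = 109 + 22 = 131
  G = 76
  C = 160
  T = 185 + 6·131 + 3·76 − 160 = 1039
T: 1108 − 1039 = 69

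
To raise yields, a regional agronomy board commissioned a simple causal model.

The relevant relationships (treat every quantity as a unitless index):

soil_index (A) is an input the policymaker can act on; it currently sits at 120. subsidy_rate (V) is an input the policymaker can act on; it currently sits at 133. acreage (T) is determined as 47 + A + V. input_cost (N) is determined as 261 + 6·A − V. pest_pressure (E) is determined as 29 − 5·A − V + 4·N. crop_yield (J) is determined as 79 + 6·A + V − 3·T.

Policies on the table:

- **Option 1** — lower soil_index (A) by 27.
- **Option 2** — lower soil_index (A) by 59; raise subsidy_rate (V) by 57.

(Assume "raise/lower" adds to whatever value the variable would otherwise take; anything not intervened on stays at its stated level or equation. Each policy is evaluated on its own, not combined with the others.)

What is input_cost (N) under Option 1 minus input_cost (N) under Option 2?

Option 1 (A − 27):
  A = 120 − 27 = 93
  V = 133
  N = 261 + 6·93 − 133 = 686
Option 2 (A − 59, V + 57):
  A = 120 − 59 = 61
  V = 133 + 57 = 190
  N = 261 + 6·61 − 190 = 437
N: 686 − 437 = 249

249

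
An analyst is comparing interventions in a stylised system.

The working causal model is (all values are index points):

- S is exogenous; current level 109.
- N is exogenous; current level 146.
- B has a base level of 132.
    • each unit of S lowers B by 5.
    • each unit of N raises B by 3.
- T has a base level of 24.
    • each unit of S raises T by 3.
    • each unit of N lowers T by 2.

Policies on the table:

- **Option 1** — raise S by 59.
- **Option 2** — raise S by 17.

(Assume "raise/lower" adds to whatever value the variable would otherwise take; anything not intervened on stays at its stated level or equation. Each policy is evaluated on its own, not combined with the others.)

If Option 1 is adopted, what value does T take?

Option 1 (S + 59):
  S = 109 + 59 = 168
  N = 146
  T = 24 + 3·168 − 2·146 = 236

236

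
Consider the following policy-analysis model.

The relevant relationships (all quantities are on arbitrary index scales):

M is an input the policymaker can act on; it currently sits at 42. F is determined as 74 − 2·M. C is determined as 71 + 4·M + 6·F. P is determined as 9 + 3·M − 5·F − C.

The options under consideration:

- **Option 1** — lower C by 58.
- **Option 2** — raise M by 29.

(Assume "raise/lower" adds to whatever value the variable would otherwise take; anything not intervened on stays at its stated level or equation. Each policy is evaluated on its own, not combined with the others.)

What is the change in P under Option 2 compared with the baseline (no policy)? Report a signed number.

Baseline:
  M = 42
  F = 74 − 2·42 = -10
  C = 71 + 4·42 + 6·(-10) = 179
  P = 9 + 3·42 − 5·(-10) − 179 = 6
Option 2 (M + 29):
  M = 42 + 29 = 71
  F = 74 − 2·71 = -68
  C = 71 + 4·71 + 6·(-68) = -53
  P = 9 + 3·71 − 5·(-68) − (-53) = 615
Change in P: 615 − 6 = 609

609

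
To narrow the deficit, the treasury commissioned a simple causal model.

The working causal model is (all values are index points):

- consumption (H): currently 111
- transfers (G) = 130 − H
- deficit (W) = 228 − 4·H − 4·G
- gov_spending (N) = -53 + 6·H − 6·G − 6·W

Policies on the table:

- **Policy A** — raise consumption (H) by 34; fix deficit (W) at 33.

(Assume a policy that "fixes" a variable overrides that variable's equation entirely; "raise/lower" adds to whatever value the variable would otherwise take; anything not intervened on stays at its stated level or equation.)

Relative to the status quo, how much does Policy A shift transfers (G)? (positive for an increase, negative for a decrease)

-34

Baseline:
  H = 111
  G = 130 − 111 = 19
Policy A (H + 34, W := 33):
  H = 111 + 34 = 145
  G = 130 − 145 = -15
Change in G: -15 − 19 = -34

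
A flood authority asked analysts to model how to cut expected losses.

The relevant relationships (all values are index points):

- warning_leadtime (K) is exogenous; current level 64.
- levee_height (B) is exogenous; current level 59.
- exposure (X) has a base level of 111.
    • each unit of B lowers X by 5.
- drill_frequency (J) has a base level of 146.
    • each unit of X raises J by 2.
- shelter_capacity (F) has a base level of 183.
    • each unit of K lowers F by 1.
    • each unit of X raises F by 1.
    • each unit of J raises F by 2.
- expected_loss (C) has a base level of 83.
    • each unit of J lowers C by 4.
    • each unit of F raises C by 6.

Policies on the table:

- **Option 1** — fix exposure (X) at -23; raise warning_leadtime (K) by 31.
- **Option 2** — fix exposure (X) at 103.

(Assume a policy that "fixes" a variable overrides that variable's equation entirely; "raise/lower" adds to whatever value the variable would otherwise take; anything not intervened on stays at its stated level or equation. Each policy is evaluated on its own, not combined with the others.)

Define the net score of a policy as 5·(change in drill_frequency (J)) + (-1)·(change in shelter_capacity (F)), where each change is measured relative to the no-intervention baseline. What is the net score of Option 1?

Baseline:
  K = 64
  B = 59
  X = 111 − 5·59 = -184
  J = 146 + 2·(-184) = -222
  F = 183 − 64 + (-184) + 2·(-222) = -509
Option 1 (X := -23, K + 31):
  K = 64 + 31 = 95
  B = 59
  X = -23
  J = 146 + 2·(-23) = 100
  F = 183 − 95 + (-23) + 2·100 = 265
ΔJ = 100 − (-222) = 322; ΔF = 265 − (-509) = 774
Score = 5·322 + (-1)·774 = 836

836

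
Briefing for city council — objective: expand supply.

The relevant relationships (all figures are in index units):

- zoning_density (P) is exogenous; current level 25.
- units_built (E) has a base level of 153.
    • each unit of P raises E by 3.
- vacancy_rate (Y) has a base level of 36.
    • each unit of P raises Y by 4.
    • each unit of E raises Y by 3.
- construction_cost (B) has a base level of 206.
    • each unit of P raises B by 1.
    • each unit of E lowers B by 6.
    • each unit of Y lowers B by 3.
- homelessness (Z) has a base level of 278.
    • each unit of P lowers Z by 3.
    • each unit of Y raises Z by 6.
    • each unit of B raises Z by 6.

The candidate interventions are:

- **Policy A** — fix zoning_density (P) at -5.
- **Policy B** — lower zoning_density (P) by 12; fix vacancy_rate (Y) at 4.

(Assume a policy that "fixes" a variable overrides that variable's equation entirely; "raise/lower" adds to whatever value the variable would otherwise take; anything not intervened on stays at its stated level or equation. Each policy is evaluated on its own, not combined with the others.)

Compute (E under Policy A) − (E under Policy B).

-54

Policy A (P := -5):
  P = -5
  E = 153 + 3·(-5) = 138
Policy B (P − 12, Y := 4):
  P = 25 − 12 = 13
  E = 153 + 3·13 = 192
E: 138 − 192 = -54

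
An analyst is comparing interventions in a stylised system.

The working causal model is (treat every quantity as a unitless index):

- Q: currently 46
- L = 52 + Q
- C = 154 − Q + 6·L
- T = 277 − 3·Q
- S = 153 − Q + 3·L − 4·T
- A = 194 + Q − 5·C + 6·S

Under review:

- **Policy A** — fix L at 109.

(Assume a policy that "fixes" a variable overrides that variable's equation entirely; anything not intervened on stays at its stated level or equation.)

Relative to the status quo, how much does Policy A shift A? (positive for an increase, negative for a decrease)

Baseline:
  Q = 46
  L = 52 + 46 = 98
  C = 154 − 46 + 6·98 = 696
  T = 277 − 3·46 = 139
  S = 153 − 46 + 3·98 − 4·139 = -155
  A = 194 + 46 − 5·696 + 6·(-155) = -4170
Policy A (L := 109):
  Q = 46
  L = 109
  C = 154 − 46 + 6·109 = 762
  T = 277 − 3·46 = 139
  S = 153 − 46 + 3·109 − 4·139 = -122
  A = 194 + 46 − 5·762 + 6·(-122) = -4302
Change in A: -4302 − (-4170) = -132

-132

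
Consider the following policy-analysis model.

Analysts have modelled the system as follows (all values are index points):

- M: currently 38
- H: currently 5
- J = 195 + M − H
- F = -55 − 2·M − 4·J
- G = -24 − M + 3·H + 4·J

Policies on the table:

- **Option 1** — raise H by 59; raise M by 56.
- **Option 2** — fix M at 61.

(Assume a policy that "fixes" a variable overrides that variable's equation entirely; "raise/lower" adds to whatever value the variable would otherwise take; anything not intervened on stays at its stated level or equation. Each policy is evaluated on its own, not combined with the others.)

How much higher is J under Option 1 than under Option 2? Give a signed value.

Option 1 (H + 59, M + 56):
  M = 38 + 56 = 94
  H = 5 + 59 = 64
  J = 195 + 94 − 64 = 225
Option 2 (M := 61):
  M = 61
  H = 5
  J = 195 + 61 − 5 = 251
J: 225 − 251 = -26

-26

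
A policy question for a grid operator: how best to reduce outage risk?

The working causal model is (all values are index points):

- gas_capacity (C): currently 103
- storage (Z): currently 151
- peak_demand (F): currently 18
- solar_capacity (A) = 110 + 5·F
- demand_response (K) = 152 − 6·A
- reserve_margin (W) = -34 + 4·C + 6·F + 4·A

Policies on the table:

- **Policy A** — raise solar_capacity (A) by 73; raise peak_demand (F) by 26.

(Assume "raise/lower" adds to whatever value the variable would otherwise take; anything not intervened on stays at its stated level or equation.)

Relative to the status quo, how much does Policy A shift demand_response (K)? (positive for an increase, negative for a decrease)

Baseline:
  F = 18
  A = 110 + 5·18 = 200
  K = 152 − 6·200 = -1048
Policy A (A + 73, F + 26):
  F = 18 + 26 = 44
  A = 110 + 5·44 (+73 from intervention) = 403
  K = 152 − 6·403 = -2266
Change in K: -2266 − (-1048) = -1218

-1218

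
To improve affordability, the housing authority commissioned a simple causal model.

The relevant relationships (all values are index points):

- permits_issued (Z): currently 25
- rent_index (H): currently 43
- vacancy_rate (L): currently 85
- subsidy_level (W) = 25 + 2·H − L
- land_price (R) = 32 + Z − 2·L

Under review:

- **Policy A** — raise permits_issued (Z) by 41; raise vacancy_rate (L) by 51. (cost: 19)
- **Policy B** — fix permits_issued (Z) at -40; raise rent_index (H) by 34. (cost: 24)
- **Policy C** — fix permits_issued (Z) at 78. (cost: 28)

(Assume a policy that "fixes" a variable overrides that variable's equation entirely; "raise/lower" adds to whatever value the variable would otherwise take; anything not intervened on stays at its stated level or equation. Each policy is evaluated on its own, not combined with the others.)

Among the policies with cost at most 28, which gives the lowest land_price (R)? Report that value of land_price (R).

Policy A (Z + 41, L + 51):
  Z = 25 + 41 = 66
  L = 85 + 51 = 136
  R = 32 + 66 − 2·136 = -174
Policy B (Z := -40, H + 34):
  Z = -40
  L = 85
  R = 32 + (-40) − 2·85 = -178
Policy C (Z := 78):
  Z = 78
  L = 85
  R = 32 + 78 − 2·85 = -60
Comparing — Policy A: R=-174, Policy B: R=-178, Policy C: R=-60. Lowest is -178 (Policy B).

-178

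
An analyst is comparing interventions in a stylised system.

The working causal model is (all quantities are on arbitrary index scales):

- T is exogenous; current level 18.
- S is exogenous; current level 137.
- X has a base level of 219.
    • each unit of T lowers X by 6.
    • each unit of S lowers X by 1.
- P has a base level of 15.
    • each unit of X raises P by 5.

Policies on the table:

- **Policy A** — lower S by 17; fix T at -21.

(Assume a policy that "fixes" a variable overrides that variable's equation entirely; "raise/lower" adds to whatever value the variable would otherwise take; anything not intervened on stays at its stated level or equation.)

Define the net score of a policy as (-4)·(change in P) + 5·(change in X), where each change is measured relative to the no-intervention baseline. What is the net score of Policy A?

Baseline:
  T = 18
  S = 137
  X = 219 − 6·18 − 137 = -26
  P = 15 + 5·(-26) = -115
Policy A (S − 17, T := -21):
  T = -21
  S = 137 − 17 = 120
  X = 219 − 6·(-21) − 120 = 225
  P = 15 + 5·225 = 1140
ΔP = 1140 − (-115) = 1255; ΔX = 225 − (-26) = 251
Score = (-4)·1255 + 5·251 = -3765

-3765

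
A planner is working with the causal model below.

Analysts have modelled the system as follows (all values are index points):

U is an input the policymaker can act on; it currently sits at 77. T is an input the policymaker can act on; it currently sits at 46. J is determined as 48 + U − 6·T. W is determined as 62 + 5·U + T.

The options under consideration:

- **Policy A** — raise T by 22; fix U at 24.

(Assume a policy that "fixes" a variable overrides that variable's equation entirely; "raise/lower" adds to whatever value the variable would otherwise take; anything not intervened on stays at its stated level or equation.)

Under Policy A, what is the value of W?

250

Policy A (T + 22, U := 24):
  U = 24
  T = 46 + 22 = 68
  W = 62 + 5·24 + 68 = 250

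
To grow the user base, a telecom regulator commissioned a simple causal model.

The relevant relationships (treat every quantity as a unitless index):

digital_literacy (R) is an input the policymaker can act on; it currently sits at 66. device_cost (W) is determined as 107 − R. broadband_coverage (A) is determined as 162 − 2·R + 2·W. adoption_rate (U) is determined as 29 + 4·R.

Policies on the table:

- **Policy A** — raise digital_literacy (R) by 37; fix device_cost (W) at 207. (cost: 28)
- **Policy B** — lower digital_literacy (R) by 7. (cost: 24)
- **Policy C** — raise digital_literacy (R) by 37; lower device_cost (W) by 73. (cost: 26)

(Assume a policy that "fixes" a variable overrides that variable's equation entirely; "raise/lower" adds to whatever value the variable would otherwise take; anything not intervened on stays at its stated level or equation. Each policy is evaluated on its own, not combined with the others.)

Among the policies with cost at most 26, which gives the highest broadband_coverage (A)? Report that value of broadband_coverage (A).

Policy B (R − 7):
  R = 66 − 7 = 59
  W = 107 − 59 = 48
  A = 162 − 2·59 + 2·48 = 140
Policy C (R + 37, W − 73):
  R = 66 + 37 = 103
  W = 107 − 103 (−73 from intervention) = -69
  A = 162 − 2·103 + 2·(-69) = -182
Comparing — Policy B: A=140, Policy C: A=-182. Highest is 140 (Policy B).

140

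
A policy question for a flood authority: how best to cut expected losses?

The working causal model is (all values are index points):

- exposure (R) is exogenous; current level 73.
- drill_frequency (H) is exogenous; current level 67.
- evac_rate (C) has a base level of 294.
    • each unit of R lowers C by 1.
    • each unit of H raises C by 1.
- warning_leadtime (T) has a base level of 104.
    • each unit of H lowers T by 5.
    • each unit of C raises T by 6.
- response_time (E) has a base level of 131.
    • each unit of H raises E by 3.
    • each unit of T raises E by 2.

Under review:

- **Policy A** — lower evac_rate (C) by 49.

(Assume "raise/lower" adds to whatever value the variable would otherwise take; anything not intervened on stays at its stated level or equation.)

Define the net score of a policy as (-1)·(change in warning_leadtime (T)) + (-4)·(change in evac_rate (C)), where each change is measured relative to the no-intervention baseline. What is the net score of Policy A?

Baseline:
  R = 73
  H = 67
  C = 294 − 73 + 67 = 288
  T = 104 − 5·67 + 6·288 = 1497
Policy A (C − 49):
  R = 73
  H = 67
  C = 294 − 73 + 67 (−49 from intervention) = 239
  T = 104 − 5·67 + 6·239 = 1203
ΔT = 1203 − 1497 = -294; ΔC = 239 − 288 = -49
Score = (-1)·(-294) + (-4)·(-49) = 490

490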